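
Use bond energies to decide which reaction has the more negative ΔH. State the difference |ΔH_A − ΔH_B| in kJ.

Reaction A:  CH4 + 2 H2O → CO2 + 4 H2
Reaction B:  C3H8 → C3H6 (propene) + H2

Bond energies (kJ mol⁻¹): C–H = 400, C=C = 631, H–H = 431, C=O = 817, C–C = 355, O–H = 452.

Reaction A, by 43 kJ

Reaction A:
  Bonds broken (reactants):
    C–H: 4 × 400 = 1600
    O–H: 4 × 452 = 1808
    Σ(broken) = 3408 kJ
  Bonds formed (products):
    C=O: 2 × 817 = 1634
    H–H: 4 × 431 = 1724
    Σ(formed) = 3358 kJ
  ΔH_A = 3408 − 3358 = +50 kJ
Reaction B:
  Bonds broken (reactants):
    C–C: 2 × 355 = 710
    C–H: 8 × 400 = 3200
    Σ(broken) = 3910 kJ
  Bonds formed (products):
    C–C: 1 × 355 = 355
    C–H: 6 × 400 = 2400
    C=C: 1 × 631 = 631
    H–H: 1 × 431 = 431
    Σ(formed) = 3817 kJ
  ΔH_B = 3910 − 3817 = +93 kJ
ΔH_A − ΔH_B = −43 kJ, so reaction A has the more negative ΔH; |ΔH_A − ΔH_B| = 43 kJ.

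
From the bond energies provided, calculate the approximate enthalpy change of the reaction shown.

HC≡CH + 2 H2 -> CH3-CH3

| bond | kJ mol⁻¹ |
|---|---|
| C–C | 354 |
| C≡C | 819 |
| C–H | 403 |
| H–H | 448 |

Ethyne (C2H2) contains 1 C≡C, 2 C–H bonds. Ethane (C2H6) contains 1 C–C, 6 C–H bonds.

ΔH ≈ −251 kJ

Bonds broken (reactants):
  C≡C: 1 × 819 = 819
  C–H: 2 × 403 = 806
  H–H: 2 × 448 = 896
  Σ(broken) = 2521 kJ
Bonds formed (products):
  C–C: 1 × 354 = 354
  C–H: 6 × 403 = 2418
  Σ(formed) = 2772 kJ
ΔH = Σ(broken) − Σ(formed) = 2521 − 2772 = −251 kJ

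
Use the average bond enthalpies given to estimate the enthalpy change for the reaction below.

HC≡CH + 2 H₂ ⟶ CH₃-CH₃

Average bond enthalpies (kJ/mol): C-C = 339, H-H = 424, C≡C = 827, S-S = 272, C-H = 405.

Bonds broken (reactants):
  C≡C: 1 × 827 = 827
  C-H: 2 × 405 = 810
  H-H: 2 × 424 = 848
  Σ(broken) = 2485 kJ
Bonds formed (products):
  C-C: 1 × 339 = 339
  C-H: 6 × 405 = 2430
  Σ(formed) = 2769 kJ
ΔH = Σ(broken) − Σ(formed) = 2485 − 2769 = −284 kJ

ΔH ≈ −284 kJ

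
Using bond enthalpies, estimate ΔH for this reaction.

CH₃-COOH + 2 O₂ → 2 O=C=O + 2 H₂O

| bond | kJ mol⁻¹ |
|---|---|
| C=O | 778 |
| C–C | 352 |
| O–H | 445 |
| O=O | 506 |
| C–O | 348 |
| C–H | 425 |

ΔH ≈ −682 kJ

Bonds broken (reactants):
  C–C: 1 × 352 = 352
  C–H: 3 × 425 = 1275
  C–O: 1 × 348 = 348
  C=O: 1 × 778 = 778
  O–H: 1 × 445 = 445
  O=O: 2 × 506 = 1012
  Σ(broken) = 4210 kJ
Bonds formed (products):
  C=O: 4 × 778 = 3112
  O–H: 4 × 445 = 1780
  Σ(formed) = 4892 kJ
ΔH = Σ(broken) − Σ(formed) = 4210 − 4892 = −682 kJ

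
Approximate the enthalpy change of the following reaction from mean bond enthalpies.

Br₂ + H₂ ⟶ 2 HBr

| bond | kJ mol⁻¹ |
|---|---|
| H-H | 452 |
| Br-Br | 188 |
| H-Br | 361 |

Bonds broken (reactants):
  Br-Br: 1 × 188 = 188
  H-H: 1 × 452 = 452
  Σ(broken) = 640 kJ
Bonds formed (products):
  H-Br: 2 × 361 = 722
  Σ(formed) = 722 kJ
ΔH = Σ(broken) − Σ(formed) = 640 − 722 = −82 kJ

ΔH ≈ −82 kJ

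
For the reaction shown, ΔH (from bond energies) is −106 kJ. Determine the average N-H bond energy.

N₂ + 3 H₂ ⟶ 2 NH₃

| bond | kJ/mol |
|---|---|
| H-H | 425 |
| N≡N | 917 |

D(N-H) ≈ 383 kJ/mol

Let D be the N-H bond energy.
Σ(broken) = 3×425 + 1×917 = 2192
Σ(formed) = 6×D = 6D
ΔH = Σ(broken) − Σ(formed) = (2192) − (6D) = +2192 − 6D
Setting this equal to −106 kJ gives 6D = 2298, so D = 383 kJ/mol.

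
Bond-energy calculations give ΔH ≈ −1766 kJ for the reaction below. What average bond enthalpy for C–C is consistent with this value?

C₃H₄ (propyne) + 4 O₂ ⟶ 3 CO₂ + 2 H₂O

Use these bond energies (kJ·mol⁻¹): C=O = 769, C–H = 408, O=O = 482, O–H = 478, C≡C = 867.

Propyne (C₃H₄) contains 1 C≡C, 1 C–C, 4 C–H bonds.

Let D be the C–C bond energy.
Σ(broken) = 1×867 + 1×D + 4×408 + 4×482 = 4427 + D
Σ(formed) = 6×769 + 4×478 = 6526
ΔH = Σ(broken) − Σ(formed) = (4427 + D) − (6526) = −2099 + D
Setting this equal to −1766 kJ gives D = 333 kJ/mol.

D(C–C) ≈ 333 kJ/mol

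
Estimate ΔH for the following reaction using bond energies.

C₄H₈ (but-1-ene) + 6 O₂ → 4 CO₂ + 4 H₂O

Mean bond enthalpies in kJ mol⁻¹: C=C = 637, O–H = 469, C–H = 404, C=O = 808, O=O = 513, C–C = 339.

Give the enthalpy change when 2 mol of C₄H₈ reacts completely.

ΔH = −5182 kJ

Bonds broken (reactants):
  C–C: 2 × 339 = 678
  C–H: 8 × 404 = 3232
  C=C: 1 × 637 = 637
  O=O: 6 × 513 = 3078
  Σ(broken) = 7625 kJ
Bonds formed (products):
  C=O: 8 × 808 = 6464
  O–H: 8 × 469 = 3752
  Σ(formed) = 10216 kJ
ΔH = Σ(broken) − Σ(formed) = 7625 − 10216 = −2591 kJ
For 2× the reaction as written: 2 × (−2591) = −5182 kJ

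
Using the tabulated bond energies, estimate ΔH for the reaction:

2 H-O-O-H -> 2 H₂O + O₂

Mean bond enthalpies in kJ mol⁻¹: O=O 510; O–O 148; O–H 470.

ΔH ≈ −214 kJ

Bonds broken (reactants):
  O–H: 4 × 470 = 1880
  O–O: 2 × 148 = 296
  Σ(broken) = 2176 kJ
Bonds formed (products):
  O–H: 4 × 470 = 1880
  O=O: 1 × 510 = 510
  Σ(formed) = 2390 kJ
ΔH = Σ(broken) − Σ(formed) = 2176 − 2390 = −214 kJ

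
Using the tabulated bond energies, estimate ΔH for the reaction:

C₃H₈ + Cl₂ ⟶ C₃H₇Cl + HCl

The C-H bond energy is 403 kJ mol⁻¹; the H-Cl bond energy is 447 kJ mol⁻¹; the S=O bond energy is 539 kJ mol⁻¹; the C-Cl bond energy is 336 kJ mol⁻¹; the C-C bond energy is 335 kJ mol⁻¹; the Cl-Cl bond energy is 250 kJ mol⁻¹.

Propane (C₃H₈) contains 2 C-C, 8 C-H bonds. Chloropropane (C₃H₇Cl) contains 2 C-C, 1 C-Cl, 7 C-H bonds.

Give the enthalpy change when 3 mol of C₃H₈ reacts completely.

ΔH = −390 kJ

Bonds broken (reactants):
  C-C: 2 × 335 = 670
  C-H: 8 × 403 = 3224
  Cl-Cl: 1 × 250 = 250
  Σ(broken) = 4144 kJ
Bonds formed (products):
  C-C: 2 × 335 = 670
  C-Cl: 1 × 336 = 336
  C-H: 7 × 403 = 2821
  H-Cl: 1 × 447 = 447
  Σ(formed) = 4274 kJ
ΔH = Σ(broken) − Σ(formed) = 4144 − 4274 = −130 kJ
For 3× the reaction as written: 3 × (−130) = −390 kJ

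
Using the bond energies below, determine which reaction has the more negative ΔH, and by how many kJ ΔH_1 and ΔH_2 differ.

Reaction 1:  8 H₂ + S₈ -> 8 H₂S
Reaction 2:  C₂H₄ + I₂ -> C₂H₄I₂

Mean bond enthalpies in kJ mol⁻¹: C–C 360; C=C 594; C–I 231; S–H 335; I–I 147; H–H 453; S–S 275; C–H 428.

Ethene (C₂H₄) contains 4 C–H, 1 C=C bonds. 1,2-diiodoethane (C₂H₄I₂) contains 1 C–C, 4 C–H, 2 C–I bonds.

Reaction 2, by 545 kJ

Reaction 1:
  Bonds broken (reactants):
    H–H: 8 × 453 = 3624
    S–S: 8 × 275 = 2200
    Σ(broken) = 5824 kJ
  Bonds formed (products):
    S–H: 16 × 335 = 5360
    Σ(formed) = 5360 kJ
  ΔH_1 = 5824 − 5360 = +464 kJ
Reaction 2:
  Bonds broken (reactants):
    C–H: 4 × 428 = 1712
    C=C: 1 × 594 = 594
    I–I: 1 × 147 = 147
    Σ(broken) = 2453 kJ
  Bonds formed (products):
    C–C: 1 × 360 = 360
    C–H: 4 × 428 = 1712
    C–I: 2 × 231 = 462
    Σ(formed) = 2534 kJ
  ΔH_2 = 2453 − 2534 = −81 kJ
ΔH_1 − ΔH_2 = +545 kJ, so reaction 2 has the more negative ΔH; |ΔH_1 − ΔH_2| = 545 kJ.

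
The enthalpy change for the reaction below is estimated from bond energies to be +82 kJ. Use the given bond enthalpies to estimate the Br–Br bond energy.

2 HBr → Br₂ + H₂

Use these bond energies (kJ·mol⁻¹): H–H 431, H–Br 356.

Let D be the Br–Br bond energy.
Σ(broken) = 2×356 = 712
Σ(formed) = 1×D + 1×431 = 431 + D
ΔH = Σ(broken) − Σ(formed) = (712) − (431 + D) = +281 − D
Setting this equal to +82 kJ gives D = 199 kJ/mol.

D(Br–Br) ≈ 199 kJ/mol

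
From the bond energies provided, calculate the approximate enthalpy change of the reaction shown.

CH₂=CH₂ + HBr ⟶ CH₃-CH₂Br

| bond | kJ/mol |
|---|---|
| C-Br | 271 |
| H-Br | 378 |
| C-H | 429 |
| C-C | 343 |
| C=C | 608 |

Bonds broken (reactants):
  C-H: 4 × 429 = 1716
  C=C: 1 × 608 = 608
  H-Br: 1 × 378 = 378
  Σ(broken) = 2702 kJ
Bonds formed (products):
  C-Br: 1 × 271 = 271
  C-C: 1 × 343 = 343
  C-H: 5 × 429 = 2145
  Σ(formed) = 2759 kJ
ΔH = Σ(broken) − Σ(formed) = 2702 − 2759 = −57 kJ

ΔH ≈ −57 kJ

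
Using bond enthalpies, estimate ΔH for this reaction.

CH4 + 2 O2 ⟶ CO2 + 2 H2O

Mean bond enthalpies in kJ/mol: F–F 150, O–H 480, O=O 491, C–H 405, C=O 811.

Bonds broken (reactants):
  C–H: 4 × 405 = 1620
  O=O: 2 × 491 = 982
  Σ(broken) = 2602 kJ
Bonds formed (products):
  C=O: 2 × 811 = 1622
  O–H: 4 × 480 = 1920
  Σ(formed) = 3542 kJ
ΔH = Σ(broken) − Σ(formed) = 2602 − 3542 = −940 kJ

ΔH ≈ −940 kJ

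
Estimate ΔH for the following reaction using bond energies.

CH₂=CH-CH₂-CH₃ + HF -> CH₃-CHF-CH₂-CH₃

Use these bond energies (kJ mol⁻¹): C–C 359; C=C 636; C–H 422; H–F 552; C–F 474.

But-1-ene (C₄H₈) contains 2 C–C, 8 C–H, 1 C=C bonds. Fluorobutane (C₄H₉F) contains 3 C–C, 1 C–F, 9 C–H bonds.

Bonds broken (reactants):
  C–C: 2 × 359 = 718
  C–H: 8 × 422 = 3376
  C=C: 1 × 636 = 636
  H–F: 1 × 552 = 552
  Σ(broken) = 5282 kJ
Bonds formed (products):
  C–C: 3 × 359 = 1077
  C–F: 1 × 474 = 474
  C–H: 9 × 422 = 3798
  Σ(formed) = 5349 kJ
ΔH = Σ(broken) − Σ(formed) = 5282 − 5349 = −67 kJ

ΔH ≈ −67 kJ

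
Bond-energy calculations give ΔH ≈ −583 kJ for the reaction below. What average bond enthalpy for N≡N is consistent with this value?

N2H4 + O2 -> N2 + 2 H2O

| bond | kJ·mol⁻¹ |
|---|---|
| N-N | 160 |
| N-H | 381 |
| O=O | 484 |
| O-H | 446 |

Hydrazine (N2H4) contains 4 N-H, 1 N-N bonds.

D(N≡N) ≈ 967 kJ/mol

Let D be the N≡N bond energy.
Σ(broken) = 4×381 + 1×160 + 1×484 = 2168
Σ(formed) = 1×D + 4×446 = 1784 + D
ΔH = Σ(broken) − Σ(formed) = (2168) − (1784 + D) = +384 − D
Setting this equal to −583 kJ gives D = 967 kJ/mol.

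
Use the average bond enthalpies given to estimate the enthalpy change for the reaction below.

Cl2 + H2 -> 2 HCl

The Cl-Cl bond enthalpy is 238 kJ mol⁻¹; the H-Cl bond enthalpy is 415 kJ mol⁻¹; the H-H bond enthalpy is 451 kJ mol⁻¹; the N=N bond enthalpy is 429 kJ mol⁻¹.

Bonds broken (reactants):
  Cl-Cl: 1 × 238 = 238
  H-H: 1 × 451 = 451
  Σ(broken) = 689 kJ
Bonds formed (products):
  H-Cl: 2 × 415 = 830
  Σ(formed) = 830 kJ
ΔH = Σ(broken) − Σ(formed) = 689 − 830 = −141 kJ

ΔH ≈ −141 kJ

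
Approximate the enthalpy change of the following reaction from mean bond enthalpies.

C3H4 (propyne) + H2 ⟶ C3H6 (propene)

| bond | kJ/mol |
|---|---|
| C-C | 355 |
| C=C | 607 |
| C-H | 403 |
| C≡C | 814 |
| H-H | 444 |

Bonds broken (reactants):
  C≡C: 1 × 814 = 814
  C-C: 1 × 355 = 355
  C-H: 4 × 403 = 1612
  H-H: 1 × 444 = 444
  Σ(broken) = 3225 kJ
Bonds formed (products):
  C-C: 1 × 355 = 355
  C-H: 6 × 403 = 2418
  C=C: 1 × 607 = 607
  Σ(formed) = 3380 kJ
ΔH = Σ(broken) − Σ(formed) = 3225 − 3380 = −155 kJ

ΔH ≈ −155 kJ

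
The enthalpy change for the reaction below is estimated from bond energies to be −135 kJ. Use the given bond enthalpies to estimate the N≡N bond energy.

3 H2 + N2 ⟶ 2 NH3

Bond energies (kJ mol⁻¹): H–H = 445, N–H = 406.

D(N≡N) ≈ 966 kJ/mol

Let D be the N≡N bond energy.
Σ(broken) = 3×445 + 1×D = 1335 + D
Σ(formed) = 6×406 = 2436
ΔH = Σ(broken) − Σ(formed) = (1335 + D) − (2436) = −1101 + D
Setting this equal to −135 kJ gives D = 966 kJ/mol.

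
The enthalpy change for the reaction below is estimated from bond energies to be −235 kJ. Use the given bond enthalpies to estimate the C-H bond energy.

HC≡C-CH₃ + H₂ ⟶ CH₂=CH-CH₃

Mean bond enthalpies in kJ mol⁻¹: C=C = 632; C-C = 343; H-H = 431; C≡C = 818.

D(C-H) ≈ 426 kJ/mol

Let D be the C-H bond energy.
Σ(broken) = 1×818 + 1×343 + 4×D + 1×431 = 1592 + 4D
Σ(formed) = 1×343 + 6×D + 1×632 = 975 + 6D
ΔH = Σ(broken) − Σ(formed) = (1592 + 4D) − (975 + 6D) = +617 − 2D
Setting this equal to −235 kJ gives 2D = 852, so D = 426 kJ/mol.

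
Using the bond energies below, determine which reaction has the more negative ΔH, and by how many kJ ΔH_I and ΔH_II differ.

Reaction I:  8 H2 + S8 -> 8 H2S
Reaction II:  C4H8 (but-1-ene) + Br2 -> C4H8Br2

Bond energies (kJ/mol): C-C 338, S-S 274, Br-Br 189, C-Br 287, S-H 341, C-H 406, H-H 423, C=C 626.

Reaction II, by 217 kJ

Reaction I:
  Bonds broken (reactants):
    H-H: 8 × 423 = 3384
    S-S: 8 × 274 = 2192
    Σ(broken) = 5576 kJ
  Bonds formed (products):
    S-H: 16 × 341 = 5456
    Σ(formed) = 5456 kJ
  ΔH_I = 5576 − 5456 = +120 kJ
Reaction II:
  Bonds broken (reactants):
    Br-Br: 1 × 189 = 189
    C-C: 2 × 338 = 676
    C-H: 8 × 406 = 3248
    C=C: 1 × 626 = 626
    Σ(broken) = 4739 kJ
  Bonds formed (products):
    C-Br: 2 × 287 = 574
    C-C: 3 × 338 = 1014
    C-H: 8 × 406 = 3248
    Σ(formed) = 4836 kJ
  ΔH_II = 4739 − 4836 = −97 kJ
ΔH_I − ΔH_II = +217 kJ, so reaction II has the more negative ΔH; |ΔH_I − ΔH_II| = 217 kJ.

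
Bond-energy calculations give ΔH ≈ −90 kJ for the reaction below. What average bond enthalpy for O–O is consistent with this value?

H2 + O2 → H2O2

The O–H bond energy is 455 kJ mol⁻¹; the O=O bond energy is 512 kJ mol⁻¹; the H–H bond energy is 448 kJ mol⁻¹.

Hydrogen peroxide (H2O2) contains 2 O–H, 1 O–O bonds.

Let D be the O–O bond energy.
Σ(broken) = 1×448 + 1×512 = 960
Σ(formed) = 2×455 + 1×D = 910 + D
ΔH = Σ(broken) − Σ(formed) = (960) − (910 + D) = +50 − D
Setting this equal to −90 kJ gives D = 140 kJ/mol.

D(O–O) ≈ 140 kJ/mol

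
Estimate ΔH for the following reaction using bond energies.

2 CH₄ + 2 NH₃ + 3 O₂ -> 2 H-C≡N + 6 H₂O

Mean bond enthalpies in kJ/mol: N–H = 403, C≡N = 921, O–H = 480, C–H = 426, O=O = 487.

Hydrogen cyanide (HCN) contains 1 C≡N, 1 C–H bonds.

Bonds broken (reactants):
  C–H: 8 × 426 = 3408
  N–H: 6 × 403 = 2418
  O=O: 3 × 487 = 1461
  Σ(broken) = 7287 kJ
Bonds formed (products):
  C≡N: 2 × 921 = 1842
  C–H: 2 × 426 = 852
  O–H: 12 × 480 = 5760
  Σ(formed) = 8454 kJ
ΔH = Σ(broken) − Σ(formed) = 7287 − 8454 = −1167 kJ

ΔH ≈ −1167 kJ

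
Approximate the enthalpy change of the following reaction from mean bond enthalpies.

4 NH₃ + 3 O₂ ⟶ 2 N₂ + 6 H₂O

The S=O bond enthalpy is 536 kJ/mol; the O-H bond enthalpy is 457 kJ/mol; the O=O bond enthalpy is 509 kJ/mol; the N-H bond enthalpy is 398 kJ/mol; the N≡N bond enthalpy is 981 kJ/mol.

ΔH ≈ −1143 kJ

Bonds broken (reactants):
  N-H: 12 × 398 = 4776
  O=O: 3 × 509 = 1527
  Σ(broken) = 6303 kJ
Bonds formed (products):
  N≡N: 2 × 981 = 1962
  O-H: 12 × 457 = 5484
  Σ(formed) = 7446 kJ
ΔH = Σ(broken) − Σ(formed) = 6303 − 7446 = −1143 kJ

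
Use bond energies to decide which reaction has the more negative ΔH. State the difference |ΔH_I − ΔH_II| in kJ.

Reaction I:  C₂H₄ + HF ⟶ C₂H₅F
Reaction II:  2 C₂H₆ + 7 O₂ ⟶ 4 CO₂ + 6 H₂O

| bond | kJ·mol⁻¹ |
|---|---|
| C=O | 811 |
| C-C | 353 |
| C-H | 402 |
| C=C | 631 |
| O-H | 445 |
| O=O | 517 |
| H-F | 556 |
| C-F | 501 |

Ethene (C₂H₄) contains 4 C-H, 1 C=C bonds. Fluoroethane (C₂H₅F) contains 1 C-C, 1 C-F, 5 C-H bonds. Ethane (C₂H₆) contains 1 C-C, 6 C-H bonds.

Reaction I:
  Bonds broken (reactants):
    C-H: 4 × 402 = 1608
    C=C: 1 × 631 = 631
    H-F: 1 × 556 = 556
    Σ(broken) = 2795 kJ
  Bonds formed (products):
    C-C: 1 × 353 = 353
    C-F: 1 × 501 = 501
    C-H: 5 × 402 = 2010
    Σ(formed) = 2864 kJ
  ΔH_I = 2795 − 2864 = −69 kJ
Reaction II:
  Bonds broken (reactants):
    C-C: 2 × 353 = 706
    C-H: 12 × 402 = 4824
    O=O: 7 × 517 = 3619
    Σ(broken) = 9149 kJ
  Bonds formed (products):
    C=O: 8 × 811 = 6488
    O-H: 12 × 445 = 5340
    Σ(formed) = 11828 kJ
  ΔH_II = 9149 − 11828 = −2679 kJ
ΔH_I − ΔH_II = +2610 kJ, so reaction II has the more negative ΔH; |ΔH_I − ΔH_II| = 2610 kJ.

Reaction II, by 2610 kJ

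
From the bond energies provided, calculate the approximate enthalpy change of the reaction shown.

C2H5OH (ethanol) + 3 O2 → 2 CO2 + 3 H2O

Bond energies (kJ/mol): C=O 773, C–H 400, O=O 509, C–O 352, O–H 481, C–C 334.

Bonds broken (reactants):
  C–C: 1 × 334 = 334
  C–H: 5 × 400 = 2000
  C–O: 1 × 352 = 352
  O–H: 1 × 481 = 481
  O=O: 3 × 509 = 1527
  Σ(broken) = 4694 kJ
Bonds formed (products):
  C=O: 4 × 773 = 3092
  O–H: 6 × 481 = 2886
  Σ(formed) = 5978 kJ
ΔH = Σ(broken) − Σ(formed) = 4694 − 5978 = −1284 kJ

ΔH ≈ −1284 kJ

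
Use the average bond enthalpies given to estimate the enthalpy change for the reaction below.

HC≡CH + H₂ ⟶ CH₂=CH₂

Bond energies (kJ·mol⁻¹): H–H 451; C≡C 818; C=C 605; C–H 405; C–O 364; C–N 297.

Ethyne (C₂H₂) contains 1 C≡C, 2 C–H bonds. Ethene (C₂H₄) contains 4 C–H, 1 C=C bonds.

ΔH ≈ −146 kJ

Bonds broken (reactants):
  C≡C: 1 × 818 = 818
  C–H: 2 × 405 = 810
  H–H: 1 × 451 = 451
  Σ(broken) = 2079 kJ
Bonds formed (products):
  C–H: 4 × 405 = 1620
  C=C: 1 × 605 = 605
  Σ(formed) = 2225 kJ
ΔH = Σ(broken) − Σ(formed) = 2079 − 2225 = −146 kJ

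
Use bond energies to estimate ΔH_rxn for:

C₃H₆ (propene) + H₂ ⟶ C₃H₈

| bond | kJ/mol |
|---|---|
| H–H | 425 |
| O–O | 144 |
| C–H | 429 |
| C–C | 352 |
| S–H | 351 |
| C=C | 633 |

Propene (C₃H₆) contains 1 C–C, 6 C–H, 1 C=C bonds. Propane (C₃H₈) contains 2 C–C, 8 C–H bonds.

Bonds broken (reactants):
  C–C: 1 × 352 = 352
  C–H: 6 × 429 = 2574
  C=C: 1 × 633 = 633
  H–H: 1 × 425 = 425
  Σ(broken) = 3984 kJ
Bonds formed (products):
  C–C: 2 × 352 = 704
  C–H: 8 × 429 = 3432
  Σ(formed) = 4136 kJ
ΔH = Σ(broken) − Σ(formed) = 3984 − 4136 = −152 kJ

ΔH ≈ −152 kJ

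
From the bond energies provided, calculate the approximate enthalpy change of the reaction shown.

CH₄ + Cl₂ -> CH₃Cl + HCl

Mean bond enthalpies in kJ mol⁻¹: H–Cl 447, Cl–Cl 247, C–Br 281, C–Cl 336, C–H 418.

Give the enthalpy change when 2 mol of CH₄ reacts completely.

Bonds broken (reactants):
  C–H: 4 × 418 = 1672
  Cl–Cl: 1 × 247 = 247
  Σ(broken) = 1919 kJ
Bonds formed (products):
  C–Cl: 1 × 336 = 336
  C–H: 3 × 418 = 1254
  H–Cl: 1 × 447 = 447
  Σ(formed) = 2037 kJ
ΔH = Σ(broken) − Σ(formed) = 1919 − 2037 = −118 kJ
For 2× the reaction as written: 2 × (−118) = −236 kJ

ΔH = −236 kJ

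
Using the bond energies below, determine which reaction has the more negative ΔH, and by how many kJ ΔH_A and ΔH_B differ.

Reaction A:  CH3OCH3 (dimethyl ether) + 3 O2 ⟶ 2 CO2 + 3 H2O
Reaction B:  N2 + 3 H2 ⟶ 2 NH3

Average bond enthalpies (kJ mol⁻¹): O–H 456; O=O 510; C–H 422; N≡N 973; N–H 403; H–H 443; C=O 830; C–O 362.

Reaction A:
  Bonds broken (reactants):
    C–H: 6 × 422 = 2532
    C–O: 2 × 362 = 724
    O=O: 3 × 510 = 1530
    Σ(broken) = 4786 kJ
  Bonds formed (products):
    C=O: 4 × 830 = 3320
    O–H: 6 × 456 = 2736
    Σ(formed) = 6056 kJ
  ΔH_A = 4786 − 6056 = −1270 kJ
Reaction B:
  Bonds broken (reactants):
    H–H: 3 × 443 = 1329
    N≡N: 1 × 973 = 973
    Σ(broken) = 2302 kJ
  Bonds formed (products):
    N–H: 6 × 403 = 2418
    Σ(formed) = 2418 kJ
  ΔH_B = 2302 − 2418 = −116 kJ
ΔH_A − ΔH_B = −1154 kJ, so reaction A has the more negative ΔH; |ΔH_A − ΔH_B| = 1154 kJ.

Reaction A, by 1154 kJ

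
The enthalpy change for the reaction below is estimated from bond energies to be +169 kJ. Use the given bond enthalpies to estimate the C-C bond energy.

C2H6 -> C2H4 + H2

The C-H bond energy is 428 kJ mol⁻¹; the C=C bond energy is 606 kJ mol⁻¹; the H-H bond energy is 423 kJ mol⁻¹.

D(C-C) ≈ 342 kJ/mol

Let D be the C-C bond energy.
Σ(broken) = 1×D + 6×428 = 2568 + D
Σ(formed) = 4×428 + 1×606 + 1×423 = 2741
ΔH = Σ(broken) − Σ(formed) = (2568 + D) − (2741) = −173 + D
Setting this equal to +169 kJ gives D = 342 kJ/mol.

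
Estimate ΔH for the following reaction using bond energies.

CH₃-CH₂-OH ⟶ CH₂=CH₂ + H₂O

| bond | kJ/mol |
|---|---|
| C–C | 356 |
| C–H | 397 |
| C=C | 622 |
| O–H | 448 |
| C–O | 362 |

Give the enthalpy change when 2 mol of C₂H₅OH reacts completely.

ΔH = +90 kJ

Bonds broken (reactants):
  C–C: 1 × 356 = 356
  C–H: 5 × 397 = 1985
  C–O: 1 × 362 = 362
  O–H: 1 × 448 = 448
  Σ(broken) = 3151 kJ
Bonds formed (products):
  C–H: 4 × 397 = 1588
  C=C: 1 × 622 = 622
  O–H: 2 × 448 = 896
  Σ(formed) = 3106 kJ
ΔH = Σ(broken) − Σ(formed) = 3151 − 3106 = +45 kJ
For 2× the reaction as written: 2 × (+45) = +90 kJ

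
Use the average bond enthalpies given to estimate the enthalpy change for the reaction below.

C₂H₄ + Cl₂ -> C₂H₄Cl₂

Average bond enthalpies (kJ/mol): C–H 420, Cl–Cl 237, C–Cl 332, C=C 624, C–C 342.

ΔH ≈ −145 kJ

Bonds broken (reactants):
  C–H: 4 × 420 = 1680
  C=C: 1 × 624 = 624
  Cl–Cl: 1 × 237 = 237
  Σ(broken) = 2541 kJ
Bonds formed (products):
  C–C: 1 × 342 = 342
  C–Cl: 2 × 332 = 664
  C–H: 4 × 420 = 1680
  Σ(formed) = 2686 kJ
ΔH = Σ(broken) − Σ(formed) = 2541 − 2686 = −145 kJ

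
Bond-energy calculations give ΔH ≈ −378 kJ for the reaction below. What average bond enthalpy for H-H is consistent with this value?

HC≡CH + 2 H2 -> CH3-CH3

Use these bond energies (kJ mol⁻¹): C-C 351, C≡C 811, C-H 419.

D(H-H) ≈ 419 kJ/mol

Let D be the H-H bond energy.
Σ(broken) = 1×811 + 2×419 + 2×D = 1649 + 2D
Σ(formed) = 1×351 + 6×419 = 2865
ΔH = Σ(broken) − Σ(formed) = (1649 + 2D) − (2865) = −1216 + 2D
Setting this equal to −378 kJ gives 2D = 838, so D = 419 kJ/mol.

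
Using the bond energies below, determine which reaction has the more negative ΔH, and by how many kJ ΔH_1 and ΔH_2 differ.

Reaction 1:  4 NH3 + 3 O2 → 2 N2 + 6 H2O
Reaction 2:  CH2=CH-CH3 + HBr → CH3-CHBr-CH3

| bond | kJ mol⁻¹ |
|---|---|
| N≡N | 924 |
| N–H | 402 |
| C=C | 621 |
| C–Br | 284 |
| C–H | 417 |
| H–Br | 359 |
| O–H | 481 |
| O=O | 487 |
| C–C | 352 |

Reaction 1, by 1262 kJ

Reaction 1:
  Bonds broken (reactants):
    N–H: 12 × 402 = 4824
    O=O: 3 × 487 = 1461
    Σ(broken) = 6285 kJ
  Bonds formed (products):
    N≡N: 2 × 924 = 1848
    O–H: 12 × 481 = 5772
    Σ(formed) = 7620 kJ
  ΔH_1 = 6285 − 7620 = −1335 kJ
Reaction 2:
  Bonds broken (reactants):
    C–C: 1 × 352 = 352
    C–H: 6 × 417 = 2502
    C=C: 1 × 621 = 621
    H–Br: 1 × 359 = 359
    Σ(broken) = 3834 kJ
  Bonds formed (products):
    C–Br: 1 × 284 = 284
    C–C: 2 × 352 = 704
    C–H: 7 × 417 = 2919
    Σ(formed) = 3907 kJ
  ΔH_2 = 3834 − 3907 = −73 kJ
ΔH_1 − ΔH_2 = −1262 kJ, so reaction 1 has the more negative ΔH; |ΔH_1 − ΔH_2| = 1262 kJ.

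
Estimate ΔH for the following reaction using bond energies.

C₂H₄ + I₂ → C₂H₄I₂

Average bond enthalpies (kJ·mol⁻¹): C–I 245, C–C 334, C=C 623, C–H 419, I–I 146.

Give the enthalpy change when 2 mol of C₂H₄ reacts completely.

Bonds broken (reactants):
  C–H: 4 × 419 = 1676
  C=C: 1 × 623 = 623
  I–I: 1 × 146 = 146
  Σ(broken) = 2445 kJ
Bonds formed (products):
  C–C: 1 × 334 = 334
  C–H: 4 × 419 = 1676
  C–I: 2 × 245 = 490
  Σ(formed) = 2500 kJ
ΔH = Σ(broken) − Σ(formed) = 2445 − 2500 = −55 kJ
For 2× the reaction as written: 2 × (−55) = −110 kJ

ΔH = −110 kJ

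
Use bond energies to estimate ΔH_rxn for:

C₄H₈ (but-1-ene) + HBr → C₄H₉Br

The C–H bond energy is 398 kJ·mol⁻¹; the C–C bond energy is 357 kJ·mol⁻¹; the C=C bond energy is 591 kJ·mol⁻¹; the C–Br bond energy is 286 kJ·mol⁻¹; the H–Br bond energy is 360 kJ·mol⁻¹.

ΔH ≈ −90 kJ

Bonds broken (reactants):
  C–C: 2 × 357 = 714
  C–H: 8 × 398 = 3184
  C=C: 1 × 591 = 591
  H–Br: 1 × 360 = 360
  Σ(broken) = 4849 kJ
Bonds formed (products):
  C–Br: 1 × 286 = 286
  C–C: 3 × 357 = 1071
  C–H: 9 × 398 = 3582
  Σ(formed) = 4939 kJ
ΔH = Σ(broken) − Σ(formed) = 4849 − 4939 = −90 kJ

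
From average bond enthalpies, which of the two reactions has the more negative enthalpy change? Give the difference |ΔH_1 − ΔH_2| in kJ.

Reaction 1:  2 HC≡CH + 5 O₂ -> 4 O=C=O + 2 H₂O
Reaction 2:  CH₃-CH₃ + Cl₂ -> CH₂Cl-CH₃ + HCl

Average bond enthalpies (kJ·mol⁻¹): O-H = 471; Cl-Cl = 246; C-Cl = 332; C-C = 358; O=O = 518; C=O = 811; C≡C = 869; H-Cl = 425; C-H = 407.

Reaction 1, by 2312 kJ

Reaction 1:
  Bonds broken (reactants):
    C≡C: 2 × 869 = 1738
    C-H: 4 × 407 = 1628
    O=O: 5 × 518 = 2590
    Σ(broken) = 5956 kJ
  Bonds formed (products):
    C=O: 8 × 811 = 6488
    O-H: 4 × 471 = 1884
    Σ(formed) = 8372 kJ
  ΔH_1 = 5956 − 8372 = −2416 kJ
Reaction 2:
  Bonds broken (reactants):
    C-C: 1 × 358 = 358
    C-H: 6 × 407 = 2442
    Cl-Cl: 1 × 246 = 246
    Σ(broken) = 3046 kJ
  Bonds formed (products):
    C-C: 1 × 358 = 358
    C-Cl: 1 × 332 = 332
    C-H: 5 × 407 = 2035
    H-Cl: 1 × 425 = 425
    Σ(formed) = 3150 kJ
  ΔH_2 = 3046 − 3150 = −104 kJ
ΔH_1 − ΔH_2 = −2312 kJ, so reaction 1 has the more negative ΔH; |ΔH_1 − ΔH_2| = 2312 kJ.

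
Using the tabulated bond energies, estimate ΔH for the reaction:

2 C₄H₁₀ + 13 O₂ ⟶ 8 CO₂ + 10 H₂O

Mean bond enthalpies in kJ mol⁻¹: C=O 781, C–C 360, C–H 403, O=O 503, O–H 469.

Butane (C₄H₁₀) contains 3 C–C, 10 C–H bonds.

ΔH ≈ −5117 kJ

Bonds broken (reactants):
  C–C: 6 × 360 = 2160
  C–H: 20 × 403 = 8060
  O=O: 13 × 503 = 6539
  Σ(broken) = 16759 kJ
Bonds formed (products):
  C=O: 16 × 781 = 12496
  O–H: 20 × 469 = 9380
  Σ(formed) = 21876 kJ
ΔH = Σ(broken) − Σ(formed) = 16759 − 21876 = −5117 kJ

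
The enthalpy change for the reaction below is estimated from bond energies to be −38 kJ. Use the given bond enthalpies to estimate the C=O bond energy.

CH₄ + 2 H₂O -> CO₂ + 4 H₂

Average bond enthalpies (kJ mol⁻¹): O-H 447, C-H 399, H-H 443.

Let D be the C=O bond energy.
Σ(broken) = 4×399 + 4×447 = 3384
Σ(formed) = 2×D + 4×443 = 1772 + 2D
ΔH = Σ(broken) − Σ(formed) = (3384) − (1772 + 2D) = +1612 − 2D
Setting this equal to −38 kJ gives 2D = 1650, so D = 825 kJ/mol.

D(C=O) ≈ 825 kJ/mol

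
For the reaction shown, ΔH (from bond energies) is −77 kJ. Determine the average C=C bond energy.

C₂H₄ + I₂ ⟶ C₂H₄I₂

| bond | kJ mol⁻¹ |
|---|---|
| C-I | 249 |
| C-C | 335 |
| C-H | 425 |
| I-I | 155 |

Let D be the C=C bond energy.
Σ(broken) = 4×425 + 1×D + 1×155 = 1855 + D
Σ(formed) = 1×335 + 4×425 + 2×249 = 2533
ΔH = Σ(broken) − Σ(formed) = (1855 + D) − (2533) = −678 + D
Setting this equal to −77 kJ gives D = 601 kJ/mol.

D(C=C) ≈ 601 kJ/mol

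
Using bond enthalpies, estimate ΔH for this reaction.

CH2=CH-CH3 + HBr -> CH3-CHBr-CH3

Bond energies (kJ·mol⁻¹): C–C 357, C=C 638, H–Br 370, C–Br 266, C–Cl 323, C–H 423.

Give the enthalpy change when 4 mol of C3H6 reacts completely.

ΔH = −152 kJ

Bonds broken (reactants):
  C–C: 1 × 357 = 357
  C–H: 6 × 423 = 2538
  C=C: 1 × 638 = 638
  H–Br: 1 × 370 = 370
  Σ(broken) = 3903 kJ
Bonds formed (products):
  C–Br: 1 × 266 = 266
  C–C: 2 × 357 = 714
  C–H: 7 × 423 = 2961
  Σ(formed) = 3941 kJ
ΔH = Σ(broken) − Σ(formed) = 3903 − 3941 = −38 kJ
For 4× the reaction as written: 4 × (−38) = −152 kJ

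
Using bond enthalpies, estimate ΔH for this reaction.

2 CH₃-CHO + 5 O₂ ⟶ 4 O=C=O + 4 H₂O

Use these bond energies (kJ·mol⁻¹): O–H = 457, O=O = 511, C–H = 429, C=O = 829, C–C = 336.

ΔH ≈ −1971 kJ

Bonds broken (reactants):
  C–C: 2 × 336 = 672
  C–H: 8 × 429 = 3432
  C=O: 2 × 829 = 1658
  O=O: 5 × 511 = 2555
  Σ(broken) = 8317 kJ
Bonds formed (products):
  C=O: 8 × 829 = 6632
  O–H: 8 × 457 = 3656
  Σ(formed) = 10288 kJ
ΔH = Σ(broken) − Σ(formed) = 8317 − 10288 = −1971 kJ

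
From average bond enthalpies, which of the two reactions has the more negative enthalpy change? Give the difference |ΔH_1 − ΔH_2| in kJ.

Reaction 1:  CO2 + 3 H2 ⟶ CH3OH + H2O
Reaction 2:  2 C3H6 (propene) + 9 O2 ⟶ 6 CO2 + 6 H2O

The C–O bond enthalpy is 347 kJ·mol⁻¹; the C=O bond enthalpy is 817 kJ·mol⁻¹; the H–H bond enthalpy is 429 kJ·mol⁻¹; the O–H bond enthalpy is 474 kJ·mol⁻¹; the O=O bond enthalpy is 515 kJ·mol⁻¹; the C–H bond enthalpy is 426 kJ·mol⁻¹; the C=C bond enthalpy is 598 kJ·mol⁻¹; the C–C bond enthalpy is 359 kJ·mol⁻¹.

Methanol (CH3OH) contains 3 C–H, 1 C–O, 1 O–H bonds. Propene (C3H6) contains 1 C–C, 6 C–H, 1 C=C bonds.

Reaction 1:
  Bonds broken (reactants):
    C=O: 2 × 817 = 1634
    H–H: 3 × 429 = 1287
    Σ(broken) = 2921 kJ
  Bonds formed (products):
    C–H: 3 × 426 = 1278
    C–O: 1 × 347 = 347
    O–H: 3 × 474 = 1422
    Σ(formed) = 3047 kJ
  ΔH_1 = 2921 − 3047 = −126 kJ
Reaction 2:
  Bonds broken (reactants):
    C–C: 2 × 359 = 718
    C–H: 12 × 426 = 5112
    C=C: 2 × 598 = 1196
    O=O: 9 × 515 = 4635
    Σ(broken) = 11661 kJ
  Bonds formed (products):
    C=O: 12 × 817 = 9804
    O–H: 12 × 474 = 5688
    Σ(formed) = 15492 kJ
  ΔH_2 = 11661 − 15492 = −3831 kJ
ΔH_1 − ΔH_2 = +3705 kJ, so reaction 2 has the more negative ΔH; |ΔH_1 − ΔH_2| = 3705 kJ.

Reaction 2, by 3705 kJ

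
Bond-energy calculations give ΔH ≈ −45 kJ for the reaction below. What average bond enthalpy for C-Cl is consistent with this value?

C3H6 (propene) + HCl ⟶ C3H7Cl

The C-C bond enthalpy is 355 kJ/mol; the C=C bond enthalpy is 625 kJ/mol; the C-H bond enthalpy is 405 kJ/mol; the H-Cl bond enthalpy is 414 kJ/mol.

D(C-Cl) ≈ 324 kJ/mol

Let D be the C-Cl bond energy.
Σ(broken) = 1×355 + 6×405 + 1×625 + 1×414 = 3824
Σ(formed) = 2×355 + 1×D + 7×405 = 3545 + D
ΔH = Σ(broken) − Σ(formed) = (3824) − (3545 + D) = +279 − D
Setting this equal to −45 kJ gives D = 324 kJ/mol.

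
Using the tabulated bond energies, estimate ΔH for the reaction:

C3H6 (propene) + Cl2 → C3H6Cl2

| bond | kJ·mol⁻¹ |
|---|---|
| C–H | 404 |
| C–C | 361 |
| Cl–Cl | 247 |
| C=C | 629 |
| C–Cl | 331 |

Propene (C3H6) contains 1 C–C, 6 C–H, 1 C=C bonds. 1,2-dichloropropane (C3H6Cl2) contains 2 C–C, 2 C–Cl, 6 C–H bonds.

ΔH ≈ −147 kJ

Bonds broken (reactants):
  C–C: 1 × 361 = 361
  C–H: 6 × 404 = 2424
  C=C: 1 × 629 = 629
  Cl–Cl: 1 × 247 = 247
  Σ(broken) = 3661 kJ
Bonds formed (products):
  C–C: 2 × 361 = 722
  C–Cl: 2 × 331 = 662
  C–H: 6 × 404 = 2424
  Σ(formed) = 3808 kJ
ΔH = Σ(broken) − Σ(formed) = 3661 − 3808 = −147 kJ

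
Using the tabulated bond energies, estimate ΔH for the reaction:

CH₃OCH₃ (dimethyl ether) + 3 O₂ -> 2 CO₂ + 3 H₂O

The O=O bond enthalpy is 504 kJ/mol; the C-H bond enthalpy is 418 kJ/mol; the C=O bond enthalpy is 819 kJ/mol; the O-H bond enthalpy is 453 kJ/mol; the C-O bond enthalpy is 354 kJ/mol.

ΔH ≈ −1266 kJ

Bonds broken (reactants):
  C-H: 6 × 418 = 2508
  C-O: 2 × 354 = 708
  O=O: 3 × 504 = 1512
  Σ(broken) = 4728 kJ
Bonds formed (products):
  C=O: 4 × 819 = 3276
  O-H: 6 × 453 = 2718
  Σ(formed) = 5994 kJ
ΔH = Σ(broken) − Σ(formed) = 4728 − 5994 = −1266 kJ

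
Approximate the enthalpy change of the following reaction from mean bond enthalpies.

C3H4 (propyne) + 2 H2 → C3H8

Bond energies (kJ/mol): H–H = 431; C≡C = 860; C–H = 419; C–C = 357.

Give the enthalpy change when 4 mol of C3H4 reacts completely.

ΔH = −1244 kJ

Bonds broken (reactants):
  C≡C: 1 × 860 = 860
  C–C: 1 × 357 = 357
  C–H: 4 × 419 = 1676
  H–H: 2 × 431 = 862
  Σ(broken) = 3755 kJ
Bonds formed (products):
  C–C: 2 × 357 = 714
  C–H: 8 × 419 = 3352
  Σ(formed) = 4066 kJ
ΔH = Σ(broken) − Σ(formed) = 3755 − 4066 = −311 kJ
For 4× the reaction as written: 4 × (−311) = −1244 kJ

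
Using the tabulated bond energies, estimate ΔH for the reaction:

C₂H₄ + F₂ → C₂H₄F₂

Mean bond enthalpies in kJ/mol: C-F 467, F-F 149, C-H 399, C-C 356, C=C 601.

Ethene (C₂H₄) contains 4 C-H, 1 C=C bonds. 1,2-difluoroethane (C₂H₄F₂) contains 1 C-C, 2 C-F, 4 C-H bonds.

Bonds broken (reactants):
  C-H: 4 × 399 = 1596
  C=C: 1 × 601 = 601
  F-F: 1 × 149 = 149
  Σ(broken) = 2346 kJ
Bonds formed (products):
  C-C: 1 × 356 = 356
  C-F: 2 × 467 = 934
  C-H: 4 × 399 = 1596
  Σ(formed) = 2886 kJ
ΔH = Σ(broken) − Σ(formed) = 2346 − 2886 = −540 kJ

ΔH ≈ −540 kJ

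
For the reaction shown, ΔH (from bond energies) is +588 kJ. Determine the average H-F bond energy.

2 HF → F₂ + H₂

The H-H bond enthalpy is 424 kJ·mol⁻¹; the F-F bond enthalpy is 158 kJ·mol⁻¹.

D(H-F) ≈ 585 kJ/mol

Let D be the H-F bond energy.
Σ(broken) = 2×D = 2D
Σ(formed) = 1×158 + 1×424 = 582
ΔH = Σ(broken) − Σ(formed) = (2D) − (582) = −582 + 2D
Setting this equal to +588 kJ gives 2D = 1170, so D = 585 kJ/mol.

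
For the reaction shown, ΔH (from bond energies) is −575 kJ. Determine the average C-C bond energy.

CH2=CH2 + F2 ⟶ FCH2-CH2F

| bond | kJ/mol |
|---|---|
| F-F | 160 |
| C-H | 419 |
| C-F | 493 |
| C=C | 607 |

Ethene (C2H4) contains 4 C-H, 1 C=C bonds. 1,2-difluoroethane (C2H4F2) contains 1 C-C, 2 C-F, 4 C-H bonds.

D(C-C) ≈ 356 kJ/mol

Let D be the C-C bond energy.
Σ(broken) = 4×419 + 1×607 + 1×160 = 2443
Σ(formed) = 1×D + 2×493 + 4×419 = 2662 + D
ΔH = Σ(broken) − Σ(formed) = (2443) − (2662 + D) = −219 − D
Setting this equal to −575 kJ gives D = 356 kJ/mol.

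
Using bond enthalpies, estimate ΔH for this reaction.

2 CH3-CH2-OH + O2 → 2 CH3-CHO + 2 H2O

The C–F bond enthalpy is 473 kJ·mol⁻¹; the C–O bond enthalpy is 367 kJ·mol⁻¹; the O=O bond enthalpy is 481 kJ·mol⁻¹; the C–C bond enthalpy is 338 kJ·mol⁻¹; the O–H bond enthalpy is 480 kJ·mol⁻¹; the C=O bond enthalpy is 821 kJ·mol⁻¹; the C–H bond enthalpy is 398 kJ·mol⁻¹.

Bonds broken (reactants):
  C–C: 2 × 338 = 676
  C–H: 10 × 398 = 3980
  C–O: 2 × 367 = 734
  O–H: 2 × 480 = 960
  O=O: 1 × 481 = 481
  Σ(broken) = 6831 kJ
Bonds formed (products):
  C–C: 2 × 338 = 676
  C–H: 8 × 398 = 3184
  C=O: 2 × 821 = 1642
  O–H: 4 × 480 = 1920
  Σ(formed) = 7422 kJ
ΔH = Σ(broken) − Σ(formed) = 6831 − 7422 = −591 kJ

ΔH ≈ −591 kJ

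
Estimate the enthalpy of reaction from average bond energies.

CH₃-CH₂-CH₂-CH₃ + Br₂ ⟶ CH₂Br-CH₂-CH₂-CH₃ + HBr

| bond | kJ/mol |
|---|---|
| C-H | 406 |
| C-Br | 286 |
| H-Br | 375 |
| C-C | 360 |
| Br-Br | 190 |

Bonds broken (reactants):
  Br-Br: 1 × 190 = 190
  C-C: 3 × 360 = 1080
  C-H: 10 × 406 = 4060
  Σ(broken) = 5330 kJ
Bonds formed (products):
  C-Br: 1 × 286 = 286
  C-C: 3 × 360 = 1080
  C-H: 9 × 406 = 3654
  H-Br: 1 × 375 = 375
  Σ(formed) = 5395 kJ
ΔH = Σ(broken) − Σ(formed) = 5330 − 5395 = −65 kJ

ΔH ≈ −65 kJ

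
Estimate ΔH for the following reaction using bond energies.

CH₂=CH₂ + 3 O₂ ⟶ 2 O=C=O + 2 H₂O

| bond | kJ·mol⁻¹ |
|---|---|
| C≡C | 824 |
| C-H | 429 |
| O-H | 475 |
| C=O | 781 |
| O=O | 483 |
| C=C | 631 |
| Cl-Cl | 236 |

Bonds broken (reactants):
  C-H: 4 × 429 = 1716
  C=C: 1 × 631 = 631
  O=O: 3 × 483 = 1449
  Σ(broken) = 3796 kJ
Bonds formed (products):
  C=O: 4 × 781 = 3124
  O-H: 4 × 475 = 1900
  Σ(formed) = 5024 kJ
ΔH = Σ(broken) − Σ(formed) = 3796 − 5024 = −1228 kJ

ΔH ≈ −1228 kJ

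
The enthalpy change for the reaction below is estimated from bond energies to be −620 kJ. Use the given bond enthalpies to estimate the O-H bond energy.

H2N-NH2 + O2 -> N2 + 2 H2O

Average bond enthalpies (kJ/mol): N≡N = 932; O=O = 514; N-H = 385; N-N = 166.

Let D be the O-H bond energy.
Σ(broken) = 4×385 + 1×166 + 1×514 = 2220
Σ(formed) = 1×932 + 4×D = 932 + 4D
ΔH = Σ(broken) − Σ(formed) = (2220) − (932 + 4D) = +1288 − 4D
Setting this equal to −620 kJ gives 4D = 1908, so D = 477 kJ/mol.

D(O-H) ≈ 477 kJ/mol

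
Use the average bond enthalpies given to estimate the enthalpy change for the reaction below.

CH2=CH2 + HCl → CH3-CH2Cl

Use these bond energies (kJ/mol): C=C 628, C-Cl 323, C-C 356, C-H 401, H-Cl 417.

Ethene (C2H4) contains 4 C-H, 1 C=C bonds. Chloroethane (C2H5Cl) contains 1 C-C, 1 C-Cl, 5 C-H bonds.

Bonds broken (reactants):
  C-H: 4 × 401 = 1604
  C=C: 1 × 628 = 628
  H-Cl: 1 × 417 = 417
  Σ(broken) = 2649 kJ
Bonds formed (products):
  C-C: 1 × 356 = 356
  C-Cl: 1 × 323 = 323
  C-H: 5 × 401 = 2005
  Σ(formed) = 2684 kJ
ΔH = Σ(broken) − Σ(formed) = 2649 − 2684 = −35 kJ

ΔH ≈ −35 kJ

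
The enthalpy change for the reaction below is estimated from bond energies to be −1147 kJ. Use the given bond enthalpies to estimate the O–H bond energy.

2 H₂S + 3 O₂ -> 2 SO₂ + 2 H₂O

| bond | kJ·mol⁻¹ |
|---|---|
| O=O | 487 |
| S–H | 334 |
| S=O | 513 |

D(O–H) ≈ 473 kJ/mol

Let D be the O–H bond energy.
Σ(broken) = 3×487 + 4×334 = 2797
Σ(formed) = 4×D + 4×513 = 2052 + 4D
ΔH = Σ(broken) − Σ(formed) = (2797) − (2052 + 4D) = +745 − 4D
Setting this equal to −1147 kJ gives 4D = 1892, so D = 473 kJ/mol.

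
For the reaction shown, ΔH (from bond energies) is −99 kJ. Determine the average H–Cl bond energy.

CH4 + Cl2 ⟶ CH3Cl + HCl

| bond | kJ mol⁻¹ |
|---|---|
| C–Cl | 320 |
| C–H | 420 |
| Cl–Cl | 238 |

D(H–Cl) ≈ 437 kJ/mol

Let D be the H–Cl bond energy.
Σ(broken) = 4×420 + 1×238 = 1918
Σ(formed) = 1×320 + 3×420 + 1×D = 1580 + D
ΔH = Σ(broken) − Σ(formed) = (1918) − (1580 + D) = +338 − D
Setting this equal to −99 kJ gives D = 437 kJ/mol.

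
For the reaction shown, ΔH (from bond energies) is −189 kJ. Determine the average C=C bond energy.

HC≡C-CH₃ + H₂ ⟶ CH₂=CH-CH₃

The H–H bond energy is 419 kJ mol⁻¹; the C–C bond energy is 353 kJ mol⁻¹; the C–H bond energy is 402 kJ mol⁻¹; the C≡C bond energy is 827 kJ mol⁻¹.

D(C=C) ≈ 631 kJ/mol

Let D be the C=C bond energy.
Σ(broken) = 1×827 + 1×353 + 4×402 + 1×419 = 3207
Σ(formed) = 1×353 + 6×402 + 1×D = 2765 + D
ΔH = Σ(broken) − Σ(formed) = (3207) − (2765 + D) = +442 − D
Setting this equal to −189 kJ gives D = 631 kJ/mol.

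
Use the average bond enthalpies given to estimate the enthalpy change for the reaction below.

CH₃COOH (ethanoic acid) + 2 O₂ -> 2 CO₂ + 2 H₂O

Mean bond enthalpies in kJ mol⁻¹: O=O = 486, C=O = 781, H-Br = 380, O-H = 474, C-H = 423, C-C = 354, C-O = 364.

ΔH ≈ −806 kJ

Bonds broken (reactants):
  C-C: 1 × 354 = 354
  C-H: 3 × 423 = 1269
  C-O: 1 × 364 = 364
  C=O: 1 × 781 = 781
  O-H: 1 × 474 = 474
  O=O: 2 × 486 = 972
  Σ(broken) = 4214 kJ
Bonds formed (products):
  C=O: 4 × 781 = 3124
  O-H: 4 × 474 = 1896
  Σ(formed) = 5020 kJ
ΔH = Σ(broken) − Σ(formed) = 4214 − 5020 = −806 kJ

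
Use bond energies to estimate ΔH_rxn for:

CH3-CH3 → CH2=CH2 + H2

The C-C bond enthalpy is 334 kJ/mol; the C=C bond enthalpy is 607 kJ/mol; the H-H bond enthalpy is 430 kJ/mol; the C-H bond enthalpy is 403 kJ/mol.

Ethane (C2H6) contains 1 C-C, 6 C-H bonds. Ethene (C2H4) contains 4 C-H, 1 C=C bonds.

Bonds broken (reactants):
  C-C: 1 × 334 = 334
  C-H: 6 × 403 = 2418
  Σ(broken) = 2752 kJ
Bonds formed (products):
  C-H: 4 × 403 = 1612
  C=C: 1 × 607 = 607
  H-H: 1 × 430 = 430
  Σ(formed) = 2649 kJ
ΔH = Σ(broken) − Σ(formed) = 2752 − 2649 = +103 kJ

ΔH ≈ +103 kJ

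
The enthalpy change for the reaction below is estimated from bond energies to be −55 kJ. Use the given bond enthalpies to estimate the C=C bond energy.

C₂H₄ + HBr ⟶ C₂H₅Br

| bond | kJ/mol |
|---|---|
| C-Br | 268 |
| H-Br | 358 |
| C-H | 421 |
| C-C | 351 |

Let D be the C=C bond energy.
Σ(broken) = 4×421 + 1×D + 1×358 = 2042 + D
Σ(formed) = 1×268 + 1×351 + 5×421 = 2724
ΔH = Σ(broken) − Σ(formed) = (2042 + D) − (2724) = −682 + D
Setting this equal to −55 kJ gives D = 627 kJ/mol.

D(C=C) ≈ 627 kJ/mol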